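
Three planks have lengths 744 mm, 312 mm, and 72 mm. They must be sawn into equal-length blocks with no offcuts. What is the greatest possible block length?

The block length must divide every plank, so the greatest is gcd(744, 312, 72).
744 = 2^3 × 3 × 31
312 = 2^3 × 3 × 13
72 = 2^3 × 3^2
gcd(744, 312, 72) = 2^3 × 3 = 24.

24 mm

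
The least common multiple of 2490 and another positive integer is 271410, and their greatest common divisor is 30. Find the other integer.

gcd × lcm = product of the two integers, so the other integer is (30 × 271410) / 2490 = 3270.

3270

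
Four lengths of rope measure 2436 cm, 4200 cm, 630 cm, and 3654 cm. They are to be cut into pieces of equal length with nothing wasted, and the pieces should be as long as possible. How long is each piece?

Each piece length must divide every original length, so the longest possible is gcd(2436, 4200, 630, 3654).
2436 = 2^2 × 3 × 7 × 29
4200 = 2^3 × 3 × 5^2 × 7
630 = 2 × 3^2 × 5 × 7
3654 = 2 × 3^2 × 7 × 29
gcd(2436, 4200, 630, 3654) = 2 × 3 × 7 = 42.

42 cm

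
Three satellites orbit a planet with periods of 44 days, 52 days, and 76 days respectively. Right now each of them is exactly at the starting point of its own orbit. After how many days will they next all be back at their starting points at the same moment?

They coincide at every common multiple of the periods; the first is the LCM.
44 = 2^2 × 11
52 = 2^2 × 13
76 = 2^2 × 19
LCM(44, 52, 76) = 2^2 × 11 × 13 × 19 = 10868.

10868 days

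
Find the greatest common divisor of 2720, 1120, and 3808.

2720 = 2^5 × 5 × 17
1120 = 2^5 × 5 × 7
3808 = 2^5 × 7 × 17
gcd(2720, 1120, 3808) = 2^5 = 32.

32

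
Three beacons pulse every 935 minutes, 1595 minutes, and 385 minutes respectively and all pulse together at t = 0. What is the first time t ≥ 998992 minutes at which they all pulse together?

1138830 minutes

Joint pulses occur at multiples of LCM(935, 1595, 385).
935 = 5 × 11 × 17
1595 = 5 × 11 × 29
385 = 5 × 7 × 11
LCM(935, 1595, 385) = 5 × 7 × 11 × 17 × 29 = 189805.
Smallest multiple of 189805 that is ≥ 998992: ⌈998992/189805⌉ × 189805 = 6 × 189805 = 1138830.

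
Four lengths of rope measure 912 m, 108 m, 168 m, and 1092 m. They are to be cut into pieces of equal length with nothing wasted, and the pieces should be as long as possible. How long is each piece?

12 m

Each piece length must divide every original length, so the longest possible is gcd(912, 108, 168, 1092).
912 = 2^4 × 3 × 19
108 = 2^2 × 3^3
168 = 2^3 × 3 × 7
1092 = 2^2 × 3 × 7 × 13
gcd(912, 108, 168, 1092) = 2^2 × 3 = 12.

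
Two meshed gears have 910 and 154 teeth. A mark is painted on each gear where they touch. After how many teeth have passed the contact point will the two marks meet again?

They coincide at every common multiple of the periods; the first is the LCM.
910 = 2 × 5 × 7 × 13
154 = 2 × 7 × 11
LCM(910, 154) = 2 × 5 × 7 × 11 × 13 = 10010.

10010 teeth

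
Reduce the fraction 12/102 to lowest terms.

12 = 2^2 × 3
102 = 2 × 3 × 17
gcd(12, 102) = 2 × 3 = 6.
Divide numerator and denominator by 6: 12/102 = 2/17.

2/17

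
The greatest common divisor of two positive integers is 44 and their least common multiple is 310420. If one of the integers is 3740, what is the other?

For two integers, gcd × lcm = product, so the other is (44 × 310420) / 3740 = 13658480 / 3740 = 3652.

3652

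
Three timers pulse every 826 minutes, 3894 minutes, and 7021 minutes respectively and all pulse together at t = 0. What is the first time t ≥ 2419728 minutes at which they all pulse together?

Joint pulses occur at multiples of LCM(826, 3894, 7021).
826 = 2 × 7 × 59
3894 = 2 × 3 × 11 × 59
7021 = 7 × 17 × 59
LCM(826, 3894, 7021) = 2 × 3 × 7 × 11 × 17 × 59 = 463386.
Smallest multiple of 463386 that is ≥ 2419728: ⌈2419728/463386⌉ × 463386 = 6 × 463386 = 2780316.

2780316 minutes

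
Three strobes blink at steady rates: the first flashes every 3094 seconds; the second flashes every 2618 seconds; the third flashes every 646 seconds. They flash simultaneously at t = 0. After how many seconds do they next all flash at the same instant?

646646 seconds

We need the least common multiple of the intervals.
3094 = 2 × 7 × 13 × 17
2618 = 2 × 7 × 11 × 17
646 = 2 × 17 × 19
LCM(3094, 2618, 646) = 2 × 7 × 11 × 13 × 17 × 19 = 646646.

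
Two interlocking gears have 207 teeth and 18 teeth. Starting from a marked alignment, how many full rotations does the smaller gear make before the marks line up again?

All finish a whole number of cycles simultaneously at t = LCM of the periods.
207 = 3^2 × 23
18 = 2 × 3^2
LCM(207, 18) = 2 × 3^2 × 23 = 414.
Rotations for period 18: 414 / 18 = 23.

23 rotations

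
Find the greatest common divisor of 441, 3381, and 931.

49

441 = 3^2 × 7^2
3381 = 3 × 7^2 × 23
931 = 7^2 × 19
gcd(441, 3381, 931) = 7^2 = 49.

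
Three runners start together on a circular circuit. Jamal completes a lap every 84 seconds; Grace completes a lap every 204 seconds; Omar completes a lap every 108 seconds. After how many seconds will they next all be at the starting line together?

12852 seconds

The first simultaneous occurrence is after LCM of the individual periods.
84 = 2^2 × 3 × 7
204 = 2^2 × 3 × 17
108 = 2^2 × 3^3
LCM(84, 204, 108) = 2^2 × 3^3 × 7 × 17 = 12852.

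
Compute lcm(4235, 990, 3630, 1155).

76230

4235 = 5 × 7 × 11^2
990 = 2 × 3^2 × 5 × 11
3630 = 2 × 3 × 5 × 11^2
1155 = 3 × 5 × 7 × 11
LCM(4235, 990, 3630, 1155) = 2 × 3^2 × 5 × 7 × 11^2 = 76230.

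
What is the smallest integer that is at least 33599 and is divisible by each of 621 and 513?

The integer must be a common multiple of 621 and 513, so a multiple of their LCM.
621 = 3^3 × 23
513 = 3^3 × 19
LCM(621, 513) = 3^3 × 19 × 23 = 11799.
Smallest multiple of 11799 that is ≥ 33599: ⌈33599/11799⌉ × 11799 = 3 × 11799 = 35397.

35397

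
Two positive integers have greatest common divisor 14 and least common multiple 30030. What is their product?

For any two positive integers, gcd × lcm = product = 14 × 30030 = 420420.

420420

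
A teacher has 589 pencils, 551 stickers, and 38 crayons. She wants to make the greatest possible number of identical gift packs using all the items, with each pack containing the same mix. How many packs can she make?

19 packs

The pack count must divide each quantity, so the greatest is gcd(589, 551, 38).
589 = 19 × 31
551 = 19 × 29
38 = 2 × 19
gcd(589, 551, 38) = 19.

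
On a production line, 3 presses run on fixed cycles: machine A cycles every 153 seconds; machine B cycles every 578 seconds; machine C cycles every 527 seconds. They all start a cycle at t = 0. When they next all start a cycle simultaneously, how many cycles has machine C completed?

The first common completion time is the LCM of the periods.
153 = 3^2 × 17
578 = 2 × 17^2
527 = 17 × 31
LCM(153, 578, 527) = 2 × 3^2 × 17^2 × 31 = 161262.
Cycles for period 527: 161262 / 527 = 306.

306 cycles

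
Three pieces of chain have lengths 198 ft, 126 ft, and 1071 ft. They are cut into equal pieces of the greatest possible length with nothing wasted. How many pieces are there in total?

155

Piece length = gcd(198, 126, 1071).
198 = 2 × 3^2 × 11
126 = 2 × 3^2 × 7
1071 = 3^2 × 7 × 17
gcd(198, 126, 1071) = 3^2 = 9.
Total pieces = 198/9 + 126/9 + 1071/9 = 22 + 14 + 119 = 155.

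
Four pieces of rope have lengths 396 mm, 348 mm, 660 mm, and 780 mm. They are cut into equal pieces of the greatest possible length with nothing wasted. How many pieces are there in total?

Piece length = gcd(396, 348, 660, 780).
396 = 2^2 × 3^2 × 11
348 = 2^2 × 3 × 29
660 = 2^2 × 3 × 5 × 11
780 = 2^2 × 3 × 5 × 13
gcd(396, 348, 660, 780) = 2^2 × 3 = 12.
Total pieces = 396/12 + 348/12 + 660/12 + 780/12 = 33 + 29 + 55 + 65 = 182.

182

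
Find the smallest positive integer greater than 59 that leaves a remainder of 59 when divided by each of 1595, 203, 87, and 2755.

636464

N − 59 must be a common multiple of 1595, 203, 87, and 2755.
1595 = 5 × 11 × 29
203 = 7 × 29
87 = 3 × 29
2755 = 5 × 19 × 29
LCM(1595, 203, 87, 2755) = 3 × 5 × 7 × 11 × 19 × 29 = 636405.
Smallest N > 59 is LCM + 59 = 636405 + 59 = 636464.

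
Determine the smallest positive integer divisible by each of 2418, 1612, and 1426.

2418 = 2 × 3 × 13 × 31
1612 = 2^2 × 13 × 31
1426 = 2 × 23 × 31
LCM(2418, 1612, 1426) = 2^2 × 3 × 13 × 23 × 31 = 111228.

111228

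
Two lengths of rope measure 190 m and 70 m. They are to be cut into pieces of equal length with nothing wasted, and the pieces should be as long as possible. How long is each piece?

10 m

The greatest length dividing all of 190 and 70 is their gcd.
190 = 2 × 5 × 19
70 = 2 × 5 × 7
gcd(190, 70) = 2 × 5 = 10.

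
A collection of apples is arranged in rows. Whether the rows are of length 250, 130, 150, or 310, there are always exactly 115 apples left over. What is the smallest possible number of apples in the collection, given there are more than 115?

302365

N − 115 must be a common multiple of 250, 130, 150, and 310.
250 = 2 × 5^3
130 = 2 × 5 × 13
150 = 2 × 3 × 5^2
310 = 2 × 5 × 31
LCM(250, 130, 150, 310) = 2 × 3 × 5^3 × 13 × 31 = 302250.
Smallest N > 115 is LCM + 115 = 302250 + 115 = 302365.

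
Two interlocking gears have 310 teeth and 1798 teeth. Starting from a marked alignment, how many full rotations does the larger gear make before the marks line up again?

5 rotations

They are all back at their starting positions together after one LCM of the periods.
310 = 2 × 5 × 31
1798 = 2 × 29 × 31
LCM(310, 1798) = 2 × 5 × 29 × 31 = 8990.
Rotations for period 1798: 8990 / 1798 = 5.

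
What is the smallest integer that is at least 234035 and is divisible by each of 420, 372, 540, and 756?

234360

The integer must be a common multiple of 420, 372, 540, and 756, so a multiple of their LCM.
420 = 2^2 × 3 × 5 × 7
372 = 2^2 × 3 × 31
540 = 2^2 × 3^3 × 5
756 = 2^2 × 3^3 × 7
LCM(420, 372, 540, 756) = 2^2 × 3^3 × 5 × 7 × 31 = 117180.
Smallest multiple of 117180 that is ≥ 234035: ⌈234035/117180⌉ × 117180 = 2 × 117180 = 234360.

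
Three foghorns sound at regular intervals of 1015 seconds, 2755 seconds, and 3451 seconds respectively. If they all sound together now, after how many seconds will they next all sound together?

327845 seconds

We need the least common multiple of the intervals.
1015 = 5 × 7 × 29
2755 = 5 × 19 × 29
3451 = 7 × 17 × 29
LCM(1015, 2755, 3451) = 5 × 7 × 17 × 19 × 29 = 327845.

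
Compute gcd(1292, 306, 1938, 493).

1292 = 2^2 × 17 × 19
306 = 2 × 3^2 × 17
1938 = 2 × 3 × 17 × 19
493 = 17 × 29
gcd(1292, 306, 1938, 493) = 17.

17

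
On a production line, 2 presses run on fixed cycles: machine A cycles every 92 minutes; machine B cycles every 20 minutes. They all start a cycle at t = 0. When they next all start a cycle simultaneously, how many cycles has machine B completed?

They are all back at their starting positions together after one LCM of the periods.
92 = 2^2 × 23
20 = 2^2 × 5
LCM(92, 20) = 2^2 × 5 × 23 = 460.
Cycles for period 20: 460 / 20 = 23.

23 cycles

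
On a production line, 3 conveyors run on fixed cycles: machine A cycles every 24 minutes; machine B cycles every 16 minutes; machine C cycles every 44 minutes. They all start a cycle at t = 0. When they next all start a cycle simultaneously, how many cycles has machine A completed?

22 cycles

The first common completion time is the LCM of the periods.
24 = 2^3 × 3
16 = 2^4
44 = 2^2 × 11
LCM(24, 16, 44) = 2^4 × 3 × 11 = 528.
Cycles for period 24: 528 / 24 = 22.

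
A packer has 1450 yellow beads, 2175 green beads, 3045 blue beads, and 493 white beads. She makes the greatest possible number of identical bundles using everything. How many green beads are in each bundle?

75

Number of bundles = gcd(1450, 2175, 3045, 493).
1450 = 2 × 5^2 × 29
2175 = 3 × 5^2 × 29
3045 = 3 × 5 × 7 × 29
493 = 17 × 29
gcd(1450, 2175, 3045, 493) = 29.
green beads per bundle = 2175 / 29 = 75.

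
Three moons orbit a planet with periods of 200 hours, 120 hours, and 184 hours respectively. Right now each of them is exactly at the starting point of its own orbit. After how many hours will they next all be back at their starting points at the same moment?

The first simultaneous occurrence is after LCM of the individual periods.
200 = 2^3 × 5^2
120 = 2^3 × 3 × 5
184 = 2^3 × 23
LCM(200, 120, 184) = 2^3 × 3 × 5^2 × 23 = 13800.

13800 hours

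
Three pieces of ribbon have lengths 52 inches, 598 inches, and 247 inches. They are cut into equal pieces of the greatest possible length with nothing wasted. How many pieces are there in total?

69

Piece length = gcd(52, 598, 247).
52 = 2^2 × 13
598 = 2 × 13 × 23
247 = 13 × 19
gcd(52, 598, 247) = 13.
Total pieces = 52/13 + 598/13 + 247/13 = 4 + 46 + 19 = 69.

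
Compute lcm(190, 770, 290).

190 = 2 × 5 × 19
770 = 2 × 5 × 7 × 11
290 = 2 × 5 × 29
LCM(190, 770, 290) = 2 × 5 × 7 × 11 × 19 × 29 = 424270.

424270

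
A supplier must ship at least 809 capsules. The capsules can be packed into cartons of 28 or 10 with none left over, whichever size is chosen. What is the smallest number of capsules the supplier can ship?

840

The number of capsules must be a common multiple of 28 and 10, so a multiple of their LCM.
28 = 2^2 × 7
10 = 2 × 5
LCM(28, 10) = 2^2 × 5 × 7 = 140.
Smallest multiple of 140 that is ≥ 809: ⌈809/140⌉ × 140 = 6 × 140 = 840.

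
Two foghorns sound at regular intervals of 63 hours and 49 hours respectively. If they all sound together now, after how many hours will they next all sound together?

441 hours

We need the least common multiple of the intervals.
63 = 3^2 × 7
49 = 7^2
LCM(63, 49) = 3^2 × 7^2 = 441.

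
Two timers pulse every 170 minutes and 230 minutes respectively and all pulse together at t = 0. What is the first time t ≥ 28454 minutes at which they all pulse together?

Joint pulses occur at multiples of LCM(170, 230).
170 = 2 × 5 × 17
230 = 2 × 5 × 23
LCM(170, 230) = 2 × 5 × 17 × 23 = 3910.
Smallest multiple of 3910 that is ≥ 28454: ⌈28454/3910⌉ × 3910 = 8 × 3910 = 31280.

31280 minutes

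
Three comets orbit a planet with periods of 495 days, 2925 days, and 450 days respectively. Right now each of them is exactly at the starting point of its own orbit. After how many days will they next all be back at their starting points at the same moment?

They coincide at every common multiple of the periods; the first is the LCM.
495 = 3^2 × 5 × 11
2925 = 3^2 × 5^2 × 13
450 = 2 × 3^2 × 5^2
LCM(495, 2925, 450) = 2 × 3^2 × 5^2 × 11 × 13 = 64350.

64350 days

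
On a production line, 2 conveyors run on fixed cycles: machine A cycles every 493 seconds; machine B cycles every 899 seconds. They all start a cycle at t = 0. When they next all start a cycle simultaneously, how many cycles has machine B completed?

17 cycles

All finish a whole number of cycles simultaneously at t = LCM of the periods.
493 = 17 × 29
899 = 29 × 31
LCM(493, 899) = 17 × 29 × 31 = 15283.
Cycles for period 899: 15283 / 899 = 17.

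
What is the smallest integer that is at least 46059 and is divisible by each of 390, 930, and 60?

The integer must be a common multiple of 390, 930, and 60, so a multiple of their LCM.
390 = 2 × 3 × 5 × 13
930 = 2 × 3 × 5 × 31
60 = 2^2 × 3 × 5
LCM(390, 930, 60) = 2^2 × 3 × 5 × 13 × 31 = 24180.
Smallest multiple of 24180 that is ≥ 46059: ⌈46059/24180⌉ × 24180 = 2 × 24180 = 48360.

48360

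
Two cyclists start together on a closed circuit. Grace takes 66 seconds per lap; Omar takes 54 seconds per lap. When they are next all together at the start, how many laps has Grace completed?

9 laps

All finish a whole number of cycles simultaneously at t = LCM of the periods.
66 = 2 × 3 × 11
54 = 2 × 3^3
LCM(66, 54) = 2 × 3^3 × 11 = 594.
Laps for period 66: 594 / 66 = 9.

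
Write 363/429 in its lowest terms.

363 = 3 × 11^2
429 = 3 × 11 × 13
gcd(363, 429) = 3 × 11 = 33.
Divide numerator and denominator by 33: 363/429 = 11/13.

11/13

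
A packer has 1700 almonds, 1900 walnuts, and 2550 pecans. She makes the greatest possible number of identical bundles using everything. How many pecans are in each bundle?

51

Number of bundles = gcd(1700, 1900, 2550).
1700 = 2^2 × 5^2 × 17
1900 = 2^2 × 5^2 × 19
2550 = 2 × 3 × 5^2 × 17
gcd(1700, 1900, 2550) = 2 × 5^2 = 50.
pecans per bundle = 2550 / 50 = 51.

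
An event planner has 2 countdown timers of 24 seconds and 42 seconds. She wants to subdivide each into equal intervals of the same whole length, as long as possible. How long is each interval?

The interval must divide each timer length; the longest such is the gcd.
24 = 2^3 × 3
42 = 2 × 3 × 7
gcd(24, 42) = 2 × 3 = 6.

6 seconds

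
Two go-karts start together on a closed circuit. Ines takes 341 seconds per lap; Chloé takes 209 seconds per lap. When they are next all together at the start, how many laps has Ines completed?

The first common completion time is the LCM of the periods.
341 = 11 × 31
209 = 11 × 19
LCM(341, 209) = 11 × 19 × 31 = 6479.
Laps for period 341: 6479 / 341 = 19.

19 laps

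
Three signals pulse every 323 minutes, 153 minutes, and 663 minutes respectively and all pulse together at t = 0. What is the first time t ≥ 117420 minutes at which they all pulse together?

151164 minutes

Joint pulses occur at multiples of LCM(323, 153, 663).
323 = 17 × 19
153 = 3^2 × 17
663 = 3 × 13 × 17
LCM(323, 153, 663) = 3^2 × 13 × 17 × 19 = 37791.
Smallest multiple of 37791 that is ≥ 117420: ⌈117420/37791⌉ × 37791 = 4 × 37791 = 151164.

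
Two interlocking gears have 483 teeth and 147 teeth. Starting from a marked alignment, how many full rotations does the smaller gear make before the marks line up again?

23 rotations

All finish a whole number of cycles simultaneously at t = LCM of the periods.
483 = 3 × 7 × 23
147 = 3 × 7^2
LCM(483, 147) = 3 × 7^2 × 23 = 3381.
Rotations for period 147: 3381 / 147 = 23.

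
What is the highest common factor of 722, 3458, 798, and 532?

38

722 = 2 × 19^2
3458 = 2 × 7 × 13 × 19
798 = 2 × 3 × 7 × 19
532 = 2^2 × 7 × 19
gcd(722, 3458, 798, 532) = 2 × 19 = 38.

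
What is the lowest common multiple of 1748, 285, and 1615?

445740

1748 = 2^2 × 19 × 23
285 = 3 × 5 × 19
1615 = 5 × 17 × 19
LCM(1748, 285, 1615) = 2^2 × 3 × 5 × 17 × 19 × 23 = 445740.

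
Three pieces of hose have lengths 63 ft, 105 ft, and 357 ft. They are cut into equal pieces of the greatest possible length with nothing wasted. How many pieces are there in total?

Piece length = gcd(63, 105, 357).
63 = 3^2 × 7
105 = 3 × 5 × 7
357 = 3 × 7 × 17
gcd(63, 105, 357) = 3 × 7 = 21.
Total pieces = 63/21 + 105/21 + 357/21 = 3 + 5 + 17 = 25.

25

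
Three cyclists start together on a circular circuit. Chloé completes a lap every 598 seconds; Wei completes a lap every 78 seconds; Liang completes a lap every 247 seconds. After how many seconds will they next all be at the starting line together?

The first simultaneous occurrence is after LCM of the individual periods.
598 = 2 × 13 × 23
78 = 2 × 3 × 13
247 = 13 × 19
LCM(598, 78, 247) = 2 × 3 × 13 × 19 × 23 = 34086.

34086 seconds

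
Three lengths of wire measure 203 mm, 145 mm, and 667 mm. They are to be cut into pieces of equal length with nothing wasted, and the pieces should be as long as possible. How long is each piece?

29 mm

Each piece length must divide every original length, so the longest possible is gcd(203, 145, 667).
203 = 7 × 29
145 = 5 × 29
667 = 23 × 29
gcd(203, 145, 667) = 29.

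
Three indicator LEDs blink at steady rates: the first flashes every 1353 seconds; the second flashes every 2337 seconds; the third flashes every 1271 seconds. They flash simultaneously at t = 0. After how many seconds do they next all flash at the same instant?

796917 seconds

We need the least common multiple of the intervals.
1353 = 3 × 11 × 41
2337 = 3 × 19 × 41
1271 = 31 × 41
LCM(1353, 2337, 1271) = 3 × 11 × 19 × 31 × 41 = 796917.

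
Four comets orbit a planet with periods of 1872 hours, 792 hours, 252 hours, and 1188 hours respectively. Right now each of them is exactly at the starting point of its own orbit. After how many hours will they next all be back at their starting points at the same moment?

432432 hours

We need the least common multiple of the intervals.
1872 = 2^4 × 3^2 × 13
792 = 2^3 × 3^2 × 11
252 = 2^2 × 3^2 × 7
1188 = 2^2 × 3^3 × 11
LCM(1872, 792, 252, 1188) = 2^4 × 3^3 × 7 × 11 × 13 = 432432.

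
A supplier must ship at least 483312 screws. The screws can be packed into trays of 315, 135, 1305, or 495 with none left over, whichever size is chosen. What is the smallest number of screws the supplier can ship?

602910

The number of screws must be a common multiple of 315, 135, 1305, and 495, so a multiple of their LCM.
315 = 3^2 × 5 × 7
135 = 3^3 × 5
1305 = 3^2 × 5 × 29
495 = 3^2 × 5 × 11
LCM(315, 135, 1305, 495) = 3^3 × 5 × 7 × 11 × 29 = 301455.
Smallest multiple of 301455 that is ≥ 483312: ⌈483312/301455⌉ × 301455 = 2 × 301455 = 602910.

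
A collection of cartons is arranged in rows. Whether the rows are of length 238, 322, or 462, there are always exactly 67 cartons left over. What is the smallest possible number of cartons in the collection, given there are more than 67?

180709

N − 67 must be a common multiple of 238, 322, and 462.
238 = 2 × 7 × 17
322 = 2 × 7 × 23
462 = 2 × 3 × 7 × 11
LCM(238, 322, 462) = 2 × 3 × 7 × 11 × 17 × 23 = 180642.
Smallest N > 67 is LCM + 67 = 180642 + 67 = 180709.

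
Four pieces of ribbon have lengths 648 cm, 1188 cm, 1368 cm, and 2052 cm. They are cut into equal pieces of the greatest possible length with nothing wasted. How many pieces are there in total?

146

Piece length = gcd(648, 1188, 1368, 2052).
648 = 2^3 × 3^4
1188 = 2^2 × 3^3 × 11
1368 = 2^3 × 3^2 × 19
2052 = 2^2 × 3^3 × 19
gcd(648, 1188, 1368, 2052) = 2^2 × 3^2 = 36.
Total pieces = 648/36 + 1188/36 + 1368/36 + 2052/36 = 18 + 33 + 38 + 57 = 146.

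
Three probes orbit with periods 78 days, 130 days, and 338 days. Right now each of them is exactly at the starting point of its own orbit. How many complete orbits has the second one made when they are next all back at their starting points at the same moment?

All finish a whole number of cycles simultaneously at t = LCM of the periods.
78 = 2 × 3 × 13
130 = 2 × 5 × 13
338 = 2 × 13^2
LCM(78, 130, 338) = 2 × 3 × 5 × 13^2 = 5070.
Orbits for period 130: 5070 / 130 = 39.

39 orbits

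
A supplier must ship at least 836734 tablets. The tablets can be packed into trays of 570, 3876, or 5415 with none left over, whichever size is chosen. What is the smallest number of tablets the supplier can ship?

1104660

The number of tablets must be a common multiple of 570, 3876, and 5415, so a multiple of their LCM.
570 = 2 × 3 × 5 × 19
3876 = 2^2 × 3 × 17 × 19
5415 = 3 × 5 × 19^2
LCM(570, 3876, 5415) = 2^2 × 3 × 5 × 17 × 19^2 = 368220.
Smallest multiple of 368220 that is ≥ 836734: ⌈836734/368220⌉ × 368220 = 3 × 368220 = 1104660.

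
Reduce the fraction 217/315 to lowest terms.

31/45

217 = 7 × 31
315 = 3^2 × 5 × 7
gcd(217, 315) = 7.
Divide numerator and denominator by 7: 217/315 = 31/45.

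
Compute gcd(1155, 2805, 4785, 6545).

1155 = 3 × 5 × 7 × 11
2805 = 3 × 5 × 11 × 17
4785 = 3 × 5 × 11 × 29
6545 = 5 × 7 × 11 × 17
gcd(1155, 2805, 4785, 6545) = 5 × 11 = 55.

55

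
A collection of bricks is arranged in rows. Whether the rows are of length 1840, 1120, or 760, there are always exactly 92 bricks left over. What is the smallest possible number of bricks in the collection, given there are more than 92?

N − 92 must be a common multiple of 1840, 1120, and 760.
1840 = 2^4 × 5 × 23
1120 = 2^5 × 5 × 7
760 = 2^3 × 5 × 19
LCM(1840, 1120, 760) = 2^5 × 5 × 7 × 19 × 23 = 489440.
Smallest N > 92 is LCM + 92 = 489440 + 92 = 489532.

489532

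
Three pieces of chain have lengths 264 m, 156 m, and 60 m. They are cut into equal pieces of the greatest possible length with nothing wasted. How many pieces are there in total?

40

Piece length = gcd(264, 156, 60).
264 = 2^3 × 3 × 11
156 = 2^2 × 3 × 13
60 = 2^2 × 3 × 5
gcd(264, 156, 60) = 2^2 × 3 = 12.
Total pieces = 264/12 + 156/12 + 60/12 = 22 + 13 + 5 = 40.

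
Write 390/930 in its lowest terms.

13/31

390 = 2 × 3 × 5 × 13
930 = 2 × 3 × 5 × 31
gcd(390, 930) = 2 × 3 × 5 = 30.
Divide numerator and denominator by 30: 390/930 = 13/31.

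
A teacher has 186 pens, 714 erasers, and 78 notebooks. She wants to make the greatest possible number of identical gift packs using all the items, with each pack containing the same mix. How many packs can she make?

The pack count must divide each quantity, so the greatest is gcd(186, 714, 78).
186 = 2 × 3 × 31
714 = 2 × 3 × 7 × 17
78 = 2 × 3 × 13
gcd(186, 714, 78) = 2 × 3 = 6.

6 packs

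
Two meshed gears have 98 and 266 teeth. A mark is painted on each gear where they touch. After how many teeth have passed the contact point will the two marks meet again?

They coincide at every common multiple of the periods; the first is the LCM.
98 = 2 × 7^2
266 = 2 × 7 × 19
LCM(98, 266) = 2 × 7^2 × 19 = 1862.

1862 teeth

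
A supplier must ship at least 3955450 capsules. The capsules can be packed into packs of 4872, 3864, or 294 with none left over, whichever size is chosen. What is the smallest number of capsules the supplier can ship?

The number of capsules must be a common multiple of 4872, 3864, and 294, so a multiple of their LCM.
4872 = 2^3 × 3 × 7 × 29
3864 = 2^3 × 3 × 7 × 23
294 = 2 × 3 × 7^2
LCM(4872, 3864, 294) = 2^3 × 3 × 7^2 × 23 × 29 = 784392.
Smallest multiple of 784392 that is ≥ 3955450: ⌈3955450/784392⌉ × 784392 = 6 × 784392 = 4706352.

4706352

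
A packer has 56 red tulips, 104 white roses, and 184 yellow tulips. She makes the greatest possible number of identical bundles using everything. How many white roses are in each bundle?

13

Number of bundles = gcd(56, 104, 184).
56 = 2^3 × 7
104 = 2^3 × 13
184 = 2^3 × 23
gcd(56, 104, 184) = 2^3 = 8.
white roses per bundle = 104 / 8 = 13.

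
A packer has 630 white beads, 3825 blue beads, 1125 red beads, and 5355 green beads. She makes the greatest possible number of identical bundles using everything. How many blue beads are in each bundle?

85

Number of bundles = gcd(630, 3825, 1125, 5355).
630 = 2 × 3^2 × 5 × 7
3825 = 3^2 × 5^2 × 17
1125 = 3^2 × 5^3
5355 = 3^2 × 5 × 7 × 17
gcd(630, 3825, 1125, 5355) = 3^2 × 5 = 45.
blue beads per bundle = 3825 / 45 = 85.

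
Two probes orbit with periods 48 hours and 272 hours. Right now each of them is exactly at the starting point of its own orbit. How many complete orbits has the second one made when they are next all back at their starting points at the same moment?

3 orbits

The first common completion time is the LCM of the periods.
48 = 2^4 × 3
272 = 2^4 × 17
LCM(48, 272) = 2^4 × 3 × 17 = 816.
Orbits for period 272: 816 / 272 = 3.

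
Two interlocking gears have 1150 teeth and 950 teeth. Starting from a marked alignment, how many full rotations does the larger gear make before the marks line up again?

19 rotations

All finish a whole number of cycles simultaneously at t = LCM of the periods.
1150 = 2 × 5^2 × 23
950 = 2 × 5^2 × 19
LCM(1150, 950) = 2 × 5^2 × 19 × 23 = 21850.
Rotations for period 1150: 21850 / 1150 = 19.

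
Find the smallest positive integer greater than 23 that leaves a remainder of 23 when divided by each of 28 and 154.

331

N − 23 must be a common multiple of 28 and 154.
28 = 2^2 × 7
154 = 2 × 7 × 11
LCM(28, 154) = 2^2 × 7 × 11 = 308.
Smallest N > 23 is LCM + 23 = 308 + 23 = 331.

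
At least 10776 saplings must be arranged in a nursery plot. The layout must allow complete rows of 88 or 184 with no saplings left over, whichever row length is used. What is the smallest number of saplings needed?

The number of saplings must be a common multiple of 88 and 184, so a multiple of their LCM.
88 = 2^3 × 11
184 = 2^3 × 23
LCM(88, 184) = 2^3 × 11 × 23 = 2024.
Smallest multiple of 2024 that is ≥ 10776: ⌈10776/2024⌉ × 2024 = 6 × 2024 = 12144.

12144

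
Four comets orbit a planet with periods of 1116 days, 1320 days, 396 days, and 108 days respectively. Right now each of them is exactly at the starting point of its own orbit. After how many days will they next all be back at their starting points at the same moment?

368280 days

They coincide at every common multiple of the periods; the first is the LCM.
1116 = 2^2 × 3^2 × 31
1320 = 2^3 × 3 × 5 × 11
396 = 2^2 × 3^2 × 11
108 = 2^2 × 3^3
LCM(1116, 1320, 396, 108) = 2^3 × 3^3 × 5 × 11 × 31 = 368280.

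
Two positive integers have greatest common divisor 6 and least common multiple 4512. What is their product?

For any two positive integers, gcd × lcm = product = 6 × 4512 = 27072.

27072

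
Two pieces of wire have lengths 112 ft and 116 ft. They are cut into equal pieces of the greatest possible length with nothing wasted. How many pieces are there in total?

57

Piece length = gcd(112, 116).
112 = 2^4 × 7
116 = 2^2 × 29
gcd(112, 116) = 2^2 = 4.
Total pieces = 112/4 + 116/4 = 28 + 29 = 57.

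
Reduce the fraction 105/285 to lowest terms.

105 = 3 × 5 × 7
285 = 3 × 5 × 19
gcd(105, 285) = 3 × 5 = 15.
Divide numerator and denominator by 15: 105/285 = 7/19.

7/19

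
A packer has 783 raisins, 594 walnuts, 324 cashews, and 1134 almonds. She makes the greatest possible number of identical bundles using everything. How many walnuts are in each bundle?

Number of bundles = gcd(783, 594, 324, 1134).
783 = 3^3 × 29
594 = 2 × 3^3 × 11
324 = 2^2 × 3^4
1134 = 2 × 3^4 × 7
gcd(783, 594, 324, 1134) = 3^3 = 27.
walnuts per bundle = 594 / 27 = 22.

22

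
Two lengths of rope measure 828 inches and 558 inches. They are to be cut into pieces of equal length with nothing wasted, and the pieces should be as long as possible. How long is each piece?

Each piece length must divide every original length, so the longest possible is gcd(828, 558).
828 = 2^2 × 3^2 × 23
558 = 2 × 3^2 × 31
gcd(828, 558) = 2 × 3^2 = 18.

18 inches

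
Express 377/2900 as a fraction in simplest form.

377 = 13 × 29
2900 = 2^2 × 5^2 × 29
gcd(377, 2900) = 29.
Divide numerator and denominator by 29: 377/2900 = 13/100.

13/100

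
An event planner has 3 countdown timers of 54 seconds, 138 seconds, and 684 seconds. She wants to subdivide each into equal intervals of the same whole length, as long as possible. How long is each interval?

6 seconds

The interval must divide each timer length; the longest such is the gcd.
54 = 2 × 3^3
138 = 2 × 3 × 23
684 = 2^2 × 3^2 × 19
gcd(54, 138, 684) = 2 × 3 = 6.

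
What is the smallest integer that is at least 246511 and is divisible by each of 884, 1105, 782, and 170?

The integer must be a common multiple of 884, 1105, 782, and 170, so a multiple of their LCM.
884 = 2^2 × 13 × 17
1105 = 5 × 13 × 17
782 = 2 × 17 × 23
170 = 2 × 5 × 17
LCM(884, 1105, 782, 170) = 2^2 × 5 × 13 × 17 × 23 = 101660.
Smallest multiple of 101660 that is ≥ 246511: ⌈246511/101660⌉ × 101660 = 3 × 101660 = 304980.

304980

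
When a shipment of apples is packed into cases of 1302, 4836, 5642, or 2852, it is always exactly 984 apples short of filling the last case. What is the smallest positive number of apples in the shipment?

777612

Being 984 short of a full case of size k means N ≡ −984 (mod k), i.e. N + 984 is a multiple of each size.
1302 = 2 × 3 × 7 × 31
4836 = 2^2 × 3 × 13 × 31
5642 = 2 × 7 × 13 × 31
2852 = 2^2 × 23 × 31
LCM(1302, 4836, 5642, 2852) = 2^2 × 3 × 7 × 13 × 23 × 31 = 778596.
Smallest positive N is 778596 − 984 = 777612.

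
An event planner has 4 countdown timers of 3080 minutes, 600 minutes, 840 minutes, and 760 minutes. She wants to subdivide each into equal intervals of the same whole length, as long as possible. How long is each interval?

40 minutes

The interval must divide each timer length; the longest such is the gcd.
3080 = 2^3 × 5 × 7 × 11
600 = 2^3 × 3 × 5^2
840 = 2^3 × 3 × 5 × 7
760 = 2^3 × 5 × 19
gcd(3080, 600, 840, 760) = 2^3 × 5 = 40.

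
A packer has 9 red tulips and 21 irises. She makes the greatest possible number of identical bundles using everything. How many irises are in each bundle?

7

Number of bundles = gcd(9, 21).
9 = 3^2
21 = 3 × 7
gcd(9, 21) = 3.
irises per bundle = 21 / 3 = 7.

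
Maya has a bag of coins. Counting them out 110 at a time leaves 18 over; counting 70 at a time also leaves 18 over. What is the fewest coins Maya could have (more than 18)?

N − 18 must be a common multiple of 110 and 70.
110 = 2 × 5 × 11
70 = 2 × 5 × 7
LCM(110, 70) = 2 × 5 × 7 × 11 = 770.
Smallest N > 18 is LCM + 18 = 770 + 18 = 788.

788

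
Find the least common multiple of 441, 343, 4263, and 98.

441 = 3^2 × 7^2
343 = 7^3
4263 = 3 × 7^2 × 29
98 = 2 × 7^2
LCM(441, 343, 4263, 98) = 2 × 3^2 × 7^3 × 29 = 179046.

179046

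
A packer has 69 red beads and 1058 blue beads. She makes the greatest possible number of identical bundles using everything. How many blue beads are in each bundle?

Number of bundles = gcd(69, 1058).
69 = 3 × 23
1058 = 2 × 23^2
gcd(69, 1058) = 23.
blue beads per bundle = 1058 / 23 = 46.

46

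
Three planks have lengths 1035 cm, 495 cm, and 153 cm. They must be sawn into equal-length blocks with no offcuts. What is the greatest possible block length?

The block length must divide every plank, so the greatest is gcd(1035, 495, 153).
1035 = 3^2 × 5 × 23
495 = 3^2 × 5 × 11
153 = 3^2 × 17
gcd(1035, 495, 153) = 3^2 = 9.

9 cm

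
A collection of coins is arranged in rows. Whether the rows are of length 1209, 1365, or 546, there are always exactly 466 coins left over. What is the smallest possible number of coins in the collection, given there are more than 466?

85096

N − 466 must be a common multiple of 1209, 1365, and 546.
1209 = 3 × 13 × 31
1365 = 3 × 5 × 7 × 13
546 = 2 × 3 × 7 × 13
LCM(1209, 1365, 546) = 2 × 3 × 5 × 7 × 13 × 31 = 84630.
Smallest N > 466 is LCM + 466 = 84630 + 466 = 85096.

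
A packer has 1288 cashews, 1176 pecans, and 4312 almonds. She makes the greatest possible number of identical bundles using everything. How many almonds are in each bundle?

Number of bundles = gcd(1288, 1176, 4312).
1288 = 2^3 × 7 × 23
1176 = 2^3 × 3 × 7^2
4312 = 2^3 × 7^2 × 11
gcd(1288, 1176, 4312) = 2^3 × 7 = 56.
almonds per bundle = 4312 / 56 = 77.

77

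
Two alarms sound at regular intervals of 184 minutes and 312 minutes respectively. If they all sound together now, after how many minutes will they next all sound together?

7176 minutes

They coincide at every common multiple of the periods; the first is the LCM.
184 = 2^3 × 23
312 = 2^3 × 3 × 13
LCM(184, 312) = 2^3 × 3 × 13 × 23 = 7176.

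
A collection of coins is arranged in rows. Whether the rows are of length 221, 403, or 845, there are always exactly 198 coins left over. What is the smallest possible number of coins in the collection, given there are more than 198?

N − 198 must be a common multiple of 221, 403, and 845.
221 = 13 × 17
403 = 13 × 31
845 = 5 × 13^2
LCM(221, 403, 845) = 5 × 13^2 × 17 × 31 = 445315.
Smallest N > 198 is LCM + 198 = 445315 + 198 = 445513.

445513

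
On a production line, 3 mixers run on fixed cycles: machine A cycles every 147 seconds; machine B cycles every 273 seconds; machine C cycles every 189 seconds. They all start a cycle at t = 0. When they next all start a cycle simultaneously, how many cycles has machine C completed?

91 cycles

They are all back at their starting positions together after one LCM of the periods.
147 = 3 × 7^2
273 = 3 × 7 × 13
189 = 3^3 × 7
LCM(147, 273, 189) = 3^3 × 7^2 × 13 = 17199.
Cycles for period 189: 17199 / 189 = 91.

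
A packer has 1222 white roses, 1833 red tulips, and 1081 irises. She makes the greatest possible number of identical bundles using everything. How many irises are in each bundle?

23

Number of bundles = gcd(1222, 1833, 1081).
1222 = 2 × 13 × 47
1833 = 3 × 13 × 47
1081 = 23 × 47
gcd(1222, 1833, 1081) = 47.
irises per bundle = 1081 / 47 = 23.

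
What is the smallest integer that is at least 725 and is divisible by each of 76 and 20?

The integer must be a common multiple of 76 and 20, so a multiple of their LCM.
76 = 2^2 × 19
20 = 2^2 × 5
LCM(76, 20) = 2^2 × 5 × 19 = 380.
Smallest multiple of 380 that is ≥ 725: ⌈725/380⌉ × 380 = 2 × 380 = 760.

760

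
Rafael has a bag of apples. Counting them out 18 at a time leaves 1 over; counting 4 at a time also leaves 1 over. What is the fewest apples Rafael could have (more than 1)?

N − 1 must be a common multiple of 18 and 4.
18 = 2 × 3^2
4 = 2^2
LCM(18, 4) = 2^2 × 3^2 = 36.
Smallest N > 1 is LCM + 1 = 36 + 1 = 37.

37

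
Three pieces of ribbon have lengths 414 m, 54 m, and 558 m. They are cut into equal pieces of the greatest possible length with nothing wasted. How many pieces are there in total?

Piece length = gcd(414, 54, 558).
414 = 2 × 3^2 × 23
54 = 2 × 3^3
558 = 2 × 3^2 × 31
gcd(414, 54, 558) = 2 × 3^2 = 18.
Total pieces = 414/18 + 54/18 + 558/18 = 23 + 3 + 31 = 57.

57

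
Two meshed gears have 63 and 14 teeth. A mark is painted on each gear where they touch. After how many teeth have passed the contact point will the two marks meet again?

They coincide at every common multiple of the periods; the first is the LCM.
63 = 3^2 × 7
14 = 2 × 7
LCM(63, 14) = 2 × 3^2 × 7 = 126.

126 teeth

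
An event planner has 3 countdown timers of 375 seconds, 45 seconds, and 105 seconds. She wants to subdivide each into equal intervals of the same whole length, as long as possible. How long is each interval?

15 seconds

The interval must divide each timer length; the longest such is the gcd.
375 = 3 × 5^3
45 = 3^2 × 5
105 = 3 × 5 × 7
gcd(375, 45, 105) = 3 × 5 = 15.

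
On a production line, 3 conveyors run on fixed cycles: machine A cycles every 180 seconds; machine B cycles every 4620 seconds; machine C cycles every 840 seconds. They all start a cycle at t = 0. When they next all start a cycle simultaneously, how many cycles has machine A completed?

The first common completion time is the LCM of the periods.
180 = 2^2 × 3^2 × 5
4620 = 2^2 × 3 × 5 × 7 × 11
840 = 2^3 × 3 × 5 × 7
LCM(180, 4620, 840) = 2^3 × 3^2 × 5 × 7 × 11 = 27720.
Cycles for period 180: 27720 / 180 = 154.

154 cycles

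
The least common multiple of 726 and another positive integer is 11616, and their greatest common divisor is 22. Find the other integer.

352

gcd × lcm = product of the two integers, so the other integer is (22 × 11616) / 726 = 352.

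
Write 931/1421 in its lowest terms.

931 = 7^2 × 19
1421 = 7^2 × 29
gcd(931, 1421) = 7^2 = 49.
Divide numerator and denominator by 49: 931/1421 = 19/29.

19/29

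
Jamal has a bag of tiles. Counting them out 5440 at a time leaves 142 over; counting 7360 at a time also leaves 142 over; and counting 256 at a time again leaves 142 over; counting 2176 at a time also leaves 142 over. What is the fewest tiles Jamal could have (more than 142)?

500622

N − 142 must be a common multiple of 5440, 7360, 256, and 2176.
5440 = 2^6 × 5 × 17
7360 = 2^6 × 5 × 23
256 = 2^8
2176 = 2^7 × 17
LCM(5440, 7360, 256, 2176) = 2^8 × 5 × 17 × 23 = 500480.
Smallest N > 142 is LCM + 142 = 500480 + 142 = 500622.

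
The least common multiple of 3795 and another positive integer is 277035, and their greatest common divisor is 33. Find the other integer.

2409

gcd × lcm = product of the two integers, so the other integer is (33 × 277035) / 3795 = 2409.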